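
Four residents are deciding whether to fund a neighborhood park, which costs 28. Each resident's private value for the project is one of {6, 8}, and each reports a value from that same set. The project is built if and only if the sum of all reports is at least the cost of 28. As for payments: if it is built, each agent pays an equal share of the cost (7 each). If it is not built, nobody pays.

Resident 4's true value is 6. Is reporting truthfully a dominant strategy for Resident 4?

Check each profile of the others' reports and compare truth against every alternative report.
Others report (6, 6, 8): truth gives 0, best alternative gives -1.
Others report (6, 8, 6): truth gives 0, best alternative gives -1.
Others report (8, 6, 6): truth gives 0, best alternative gives -1.
Others report (6, 8, 8): truth gives -1, best alternative gives -1.
Others report (8, 6, 8): truth gives -1, best alternative gives -1.
Others report (8, 8, 6): truth gives -1, best alternative gives -1.
(Remaining 2 profiles checked similarly; truth is weakly best in each.)
In every case the truthful report is at least as good as any alternative, so it is a dominant strategy.

Yes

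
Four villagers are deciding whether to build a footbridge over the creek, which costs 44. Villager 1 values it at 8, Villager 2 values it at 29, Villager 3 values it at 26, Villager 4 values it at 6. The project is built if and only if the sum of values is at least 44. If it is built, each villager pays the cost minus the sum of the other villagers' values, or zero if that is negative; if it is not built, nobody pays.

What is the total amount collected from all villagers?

5

Total value 69 ≥ cost 44, so it is built.
Villager 1: others sum to 61; max(0, 44 - 61) = 0.
Villager 2: others sum to 40; max(0, 44 - 40) = 4.
Villager 3: others sum to 43; max(0, 44 - 43) = 1.
Villager 4: others sum to 63; max(0, 44 - 63) = 0.
Total collected = 0 + 4 + 1 + 0 = 5.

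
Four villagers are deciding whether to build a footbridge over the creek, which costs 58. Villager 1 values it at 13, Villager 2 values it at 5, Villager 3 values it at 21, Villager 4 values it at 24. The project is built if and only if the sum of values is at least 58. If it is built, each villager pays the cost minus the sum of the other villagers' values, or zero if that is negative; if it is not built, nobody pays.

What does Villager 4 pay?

19

Total value 63 ≥ cost 58, so the project is built.
The other villagers' values sum to 39.
Cost minus that sum is 58 - 39 = 19.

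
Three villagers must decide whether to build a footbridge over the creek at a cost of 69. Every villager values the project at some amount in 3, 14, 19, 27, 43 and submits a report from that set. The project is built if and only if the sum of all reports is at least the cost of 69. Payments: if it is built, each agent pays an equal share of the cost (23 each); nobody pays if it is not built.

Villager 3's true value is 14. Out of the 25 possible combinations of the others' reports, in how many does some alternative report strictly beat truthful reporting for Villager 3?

Others report (14, 43): truth gives -9; report 3 gives 0 > -9. Violating.
Others report (19, 43): truth gives -9; report 3 gives 0 > -9. Violating.
Others report (43, 14): truth gives -9; report 3 gives 0 > -9. Violating.
Others report (43, 19): truth gives -9; report 3 gives 0 > -9. Violating.
Others report (3, 3): truth gives 0; no alternative beats it.
Others report (3, 14): truth gives 0; no alternative beats it.
(Checking all 25 profiles: 4 have a profitable deviation, 21 do not.)

4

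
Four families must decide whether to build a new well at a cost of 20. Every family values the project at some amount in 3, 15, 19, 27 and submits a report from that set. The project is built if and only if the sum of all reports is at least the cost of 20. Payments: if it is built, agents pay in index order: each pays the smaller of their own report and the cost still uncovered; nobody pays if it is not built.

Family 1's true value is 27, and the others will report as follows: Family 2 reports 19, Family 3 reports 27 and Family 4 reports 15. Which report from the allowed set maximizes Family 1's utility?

Report 3: project built, pays 3, utility 27 - 3 = 24.
Report 15: project built, pays 15, utility 27 - 15 = 12.
Report 19: project built, pays 19, utility 27 - 19 = 8.
Report 27: project built, pays 20, utility 27 - 20 = 7.
The best choice is 3 with utility 24.

3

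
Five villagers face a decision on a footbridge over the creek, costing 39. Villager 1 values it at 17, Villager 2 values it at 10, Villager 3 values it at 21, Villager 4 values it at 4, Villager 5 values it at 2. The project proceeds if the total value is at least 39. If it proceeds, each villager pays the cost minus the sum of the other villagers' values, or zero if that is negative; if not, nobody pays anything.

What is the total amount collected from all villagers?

Total value 54 ≥ cost 39, so it is built.
Villager 1: others sum to 37; max(0, 39 - 37) = 2.
Villager 2: others sum to 44; max(0, 39 - 44) = 0.
Villager 3: others sum to 33; max(0, 39 - 33) = 6.
Villager 4: others sum to 50; max(0, 39 - 50) = 0.
Villager 5: others sum to 52; max(0, 39 - 52) = 0.
Total collected = 2 + 0 + 6 + 0 + 0 = 8.

8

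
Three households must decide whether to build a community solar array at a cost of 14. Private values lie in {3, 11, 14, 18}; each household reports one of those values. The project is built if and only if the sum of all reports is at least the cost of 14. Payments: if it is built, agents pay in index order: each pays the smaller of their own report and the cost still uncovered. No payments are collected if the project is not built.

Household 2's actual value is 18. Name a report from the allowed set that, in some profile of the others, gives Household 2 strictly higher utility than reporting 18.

3

Suppose Household 1 reports 3 and Household 3 reports 11.
Report 18: project built, pays 11, utility 18 - 11 = 7.
Report 3: project built, pays 3, utility 18 - 3 = 15.
So reporting 3 beats truth here (15 > 7).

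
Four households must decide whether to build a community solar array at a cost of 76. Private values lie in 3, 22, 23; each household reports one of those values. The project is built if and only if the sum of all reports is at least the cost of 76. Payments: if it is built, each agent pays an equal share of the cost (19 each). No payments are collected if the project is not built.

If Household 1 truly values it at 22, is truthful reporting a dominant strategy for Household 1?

Check each profile of the others' reports and compare truth against every alternative report.
Others report (22, 22, 22): truth gives 3, best alternative gives 3.
Others report (22, 22, 23): truth gives 3, best alternative gives 3.
Others report (22, 23, 22): truth gives 3, best alternative gives 3.
Others report (22, 23, 23): truth gives 3, best alternative gives 3.
Others report (23, 22, 22): truth gives 3, best alternative gives 3.
Others report (23, 22, 23): truth gives 3, best alternative gives 3.
(Remaining 21 profiles checked similarly; truth is weakly best in each.)
In every case the truthful report is at least as good as any alternative, so it is a dominant strategy.

Yes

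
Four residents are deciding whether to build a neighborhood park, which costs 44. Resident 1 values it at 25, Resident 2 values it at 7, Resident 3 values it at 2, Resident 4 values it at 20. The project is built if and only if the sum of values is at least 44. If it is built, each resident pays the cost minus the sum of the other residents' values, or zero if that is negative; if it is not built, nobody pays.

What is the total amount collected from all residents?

Total value 54 ≥ cost 44, so it is built.
Resident 1: others sum to 29; max(0, 44 - 29) = 15.
Resident 2: others sum to 47; max(0, 44 - 47) = 0.
Resident 3: others sum to 52; max(0, 44 - 52) = 0.
Resident 4: others sum to 34; max(0, 44 - 34) = 10.
Total collected = 15 + 0 + 0 + 10 = 25.

25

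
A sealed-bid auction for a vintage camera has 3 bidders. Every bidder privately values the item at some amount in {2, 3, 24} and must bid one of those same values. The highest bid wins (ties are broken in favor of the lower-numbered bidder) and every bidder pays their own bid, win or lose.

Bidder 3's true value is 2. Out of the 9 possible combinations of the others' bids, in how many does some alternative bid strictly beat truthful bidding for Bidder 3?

1

Others bid (2, 2): truth gives -2; bid 3 gives -1 > -2. Violating.
Others bid (2, 3): truth gives -2; no alternative beats it.
Others bid (2, 24): truth gives -2; no alternative beats it.
(Checking all 9 profiles: 1 has a profitable deviation, 8 do not.)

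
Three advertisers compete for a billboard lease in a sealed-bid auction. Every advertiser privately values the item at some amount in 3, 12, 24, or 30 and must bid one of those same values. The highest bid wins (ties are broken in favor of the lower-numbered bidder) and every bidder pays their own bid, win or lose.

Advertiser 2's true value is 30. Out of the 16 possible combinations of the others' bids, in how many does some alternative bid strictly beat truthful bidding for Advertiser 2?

Others bid (3, 3): truth gives 0; bid 12 gives 18 > 0. Violating.
Others bid (3, 12): truth gives 0; bid 12 gives 18 > 0. Violating.
Others bid (3, 24): truth gives 0; bid 24 gives 6 > 0. Violating.
Others bid (12, 3): truth gives 0; bid 24 gives 6 > 0. Violating.
Others bid (3, 30): truth gives 0; no alternative beats it.
Others bid (12, 30): truth gives 0; no alternative beats it.
(Checking all 16 profiles: 10 have a profitable deviation, 6 do not.)

10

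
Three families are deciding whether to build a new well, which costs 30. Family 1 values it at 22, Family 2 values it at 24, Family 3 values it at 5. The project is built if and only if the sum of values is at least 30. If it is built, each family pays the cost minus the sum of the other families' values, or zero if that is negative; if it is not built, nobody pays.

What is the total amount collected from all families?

Total value 51 ≥ cost 30, so it is built.
Family 1: others sum to 29; max(0, 30 - 29) = 1.
Family 2: others sum to 27; max(0, 30 - 27) = 3.
Family 3: others sum to 46; max(0, 30 - 46) = 0.
Total collected = 1 + 3 + 0 = 4.

4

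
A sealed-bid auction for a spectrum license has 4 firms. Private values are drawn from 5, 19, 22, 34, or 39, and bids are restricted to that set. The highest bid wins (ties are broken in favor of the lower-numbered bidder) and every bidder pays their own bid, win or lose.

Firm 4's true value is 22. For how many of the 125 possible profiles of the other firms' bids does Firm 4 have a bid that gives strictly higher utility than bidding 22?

118

Others bid (5, 5, 5): truth gives 0; bid 19 gives 3 > 0. Violating.
Others bid (5, 5, 22): truth gives -22; bid 5 gives -5 > -22. Violating.
Others bid (5, 5, 34): truth gives -22; bid 5 gives -5 > -22. Violating.
Others bid (5, 5, 39): truth gives -22; bid 5 gives -5 > -22. Violating.
Others bid (5, 5, 19): truth gives 0; no alternative beats it.
Others bid (5, 19, 5): truth gives 0; no alternative beats it.
(Checking all 125 profiles: 118 have a profitable deviation, 7 do not.)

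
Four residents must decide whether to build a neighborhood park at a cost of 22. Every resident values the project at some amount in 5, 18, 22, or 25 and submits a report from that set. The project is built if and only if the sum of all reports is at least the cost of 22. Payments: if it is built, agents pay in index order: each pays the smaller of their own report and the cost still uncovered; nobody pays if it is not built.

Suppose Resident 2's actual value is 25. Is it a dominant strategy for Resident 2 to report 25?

No

Consider the case where Resident 1 reports 5, Resident 3 reports 5 and Resident 4 reports 18.
Truthful report 25: project built, pays 17, utility 25 - 17 = 8.
Report 5 instead: project built, pays 5, utility 25 - 5 = 20.
Since 20 > 8, reporting 5 is strictly better here, so truthful reporting is not dominant.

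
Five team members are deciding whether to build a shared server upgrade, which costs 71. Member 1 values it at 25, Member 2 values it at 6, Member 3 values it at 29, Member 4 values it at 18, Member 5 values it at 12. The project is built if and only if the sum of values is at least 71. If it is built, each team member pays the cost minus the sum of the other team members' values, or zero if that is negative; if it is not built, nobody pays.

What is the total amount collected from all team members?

Total value 90 ≥ cost 71, so it is built.
Member 1: others sum to 65; max(0, 71 - 65) = 6.
Member 2: others sum to 84; max(0, 71 - 84) = 0.
Member 3: others sum to 61; max(0, 71 - 61) = 10.
Member 4: others sum to 72; max(0, 71 - 72) = 0.
Member 5: others sum to 78; max(0, 71 - 78) = 0.
Total collected = 6 + 0 + 10 + 0 + 0 = 16.

16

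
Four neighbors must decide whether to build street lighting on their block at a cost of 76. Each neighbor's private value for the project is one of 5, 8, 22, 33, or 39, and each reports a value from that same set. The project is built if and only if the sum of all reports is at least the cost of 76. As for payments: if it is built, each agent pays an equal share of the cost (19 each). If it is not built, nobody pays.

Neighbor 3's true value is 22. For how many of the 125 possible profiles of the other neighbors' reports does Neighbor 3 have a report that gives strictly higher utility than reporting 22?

30

Others report (5, 5, 33): truth gives 0; report 33 gives 3 > 0. Violating.
Others report (5, 5, 39): truth gives 0; report 33 gives 3 > 0. Violating.
Others report (5, 8, 33): truth gives 0; report 33 gives 3 > 0. Violating.
Others report (5, 8, 39): truth gives 0; report 33 gives 3 > 0. Violating.
Others report (5, 5, 5): truth gives 0; no alternative beats it.
Others report (5, 5, 8): truth gives 0; no alternative beats it.
(Checking all 125 profiles: 30 have a profitable deviation, 95 do not.)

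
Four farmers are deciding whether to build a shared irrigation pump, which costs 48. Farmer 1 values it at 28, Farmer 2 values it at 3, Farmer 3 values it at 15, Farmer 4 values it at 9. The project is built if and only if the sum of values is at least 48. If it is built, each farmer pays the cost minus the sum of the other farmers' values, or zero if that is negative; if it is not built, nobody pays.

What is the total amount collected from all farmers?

31

Total value 55 ≥ cost 48, so it is built.
Farmer 1: others sum to 27; max(0, 48 - 27) = 21.
Farmer 2: others sum to 52; max(0, 48 - 52) = 0.
Farmer 3: others sum to 40; max(0, 48 - 40) = 8.
Farmer 4: others sum to 46; max(0, 48 - 46) = 2.
Total collected = 21 + 0 + 8 + 2 = 31.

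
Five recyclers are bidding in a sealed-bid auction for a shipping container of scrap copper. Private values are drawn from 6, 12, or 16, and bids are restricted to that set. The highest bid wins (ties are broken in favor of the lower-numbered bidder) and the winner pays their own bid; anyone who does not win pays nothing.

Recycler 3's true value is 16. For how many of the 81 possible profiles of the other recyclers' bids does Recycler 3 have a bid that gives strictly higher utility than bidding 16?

4

Others bid (6, 6, 6, 6): truth gives 0; bid 12 gives 4 > 0. Violating.
Others bid (6, 6, 6, 12): truth gives 0; bid 12 gives 4 > 0. Violating.
Others bid (6, 6, 12, 6): truth gives 0; bid 12 gives 4 > 0. Violating.
Others bid (6, 6, 12, 12): truth gives 0; bid 12 gives 4 > 0. Violating.
Others bid (6, 6, 6, 16): truth gives 0; no alternative beats it.
Others bid (6, 6, 12, 16): truth gives 0; no alternative beats it.
(Checking all 81 profiles: 4 have a profitable deviation, 77 do not.)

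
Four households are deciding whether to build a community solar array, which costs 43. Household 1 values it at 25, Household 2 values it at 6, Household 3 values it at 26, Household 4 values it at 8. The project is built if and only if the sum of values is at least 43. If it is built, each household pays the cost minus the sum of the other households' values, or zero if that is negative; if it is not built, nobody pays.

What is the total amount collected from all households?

7

Total value 65 ≥ cost 43, so it is built.
Household 1: others sum to 40; max(0, 43 - 40) = 3.
Household 2: others sum to 59; max(0, 43 - 59) = 0.
Household 3: others sum to 39; max(0, 43 - 39) = 4.
Household 4: others sum to 57; max(0, 43 - 57) = 0.
Total collected = 3 + 0 + 4 + 0 = 7.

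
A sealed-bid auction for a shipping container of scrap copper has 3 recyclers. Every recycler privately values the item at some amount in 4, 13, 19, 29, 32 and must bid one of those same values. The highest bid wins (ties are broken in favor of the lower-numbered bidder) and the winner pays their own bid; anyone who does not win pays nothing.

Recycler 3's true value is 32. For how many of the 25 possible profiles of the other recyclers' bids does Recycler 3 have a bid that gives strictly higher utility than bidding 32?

9

Others bid (4, 4): truth gives 0; bid 13 gives 19 > 0. Violating.
Others bid (4, 13): truth gives 0; bid 19 gives 13 > 0. Violating.
Others bid (4, 19): truth gives 0; bid 29 gives 3 > 0. Violating.
Others bid (13, 4): truth gives 0; bid 19 gives 13 > 0. Violating.
Others bid (4, 29): truth gives 0; no alternative beats it.
Others bid (4, 32): truth gives 0; no alternative beats it.
(Checking all 25 profiles: 9 have a profitable deviation, 16 do not.)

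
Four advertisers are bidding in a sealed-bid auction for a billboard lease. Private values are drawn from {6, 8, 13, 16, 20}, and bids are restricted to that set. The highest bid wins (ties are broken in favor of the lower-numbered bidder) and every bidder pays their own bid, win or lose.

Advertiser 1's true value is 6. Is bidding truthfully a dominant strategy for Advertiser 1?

Consider the case where Advertiser 2 bids 6, Advertiser 3 bids 6 and Advertiser 4 bids 8.
Truthful bid 6: loses but pays 6, utility -6.
Bid 8 instead: wins, pays 8, utility 6 - 8 = -2.
Since -2 > -6, bidding 8 is strictly better here, so truthful bidding is not dominant.

No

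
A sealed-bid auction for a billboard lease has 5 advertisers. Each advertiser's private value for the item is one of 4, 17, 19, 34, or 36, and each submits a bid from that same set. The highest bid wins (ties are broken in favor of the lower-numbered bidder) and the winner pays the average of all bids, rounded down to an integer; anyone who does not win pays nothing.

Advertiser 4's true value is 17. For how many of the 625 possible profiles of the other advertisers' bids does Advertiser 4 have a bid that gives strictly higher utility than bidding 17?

Others bid (4, 4, 4, 19): truth gives 0; bid 19 gives 7 > 0. Violating.
Others bid (4, 4, 4, 34): truth gives 0; bid 34 gives 1 > 0. Violating.
Others bid (4, 4, 4, 36): truth gives 0; bid 36 gives 1 > 0. Violating.
Others bid (4, 4, 17, 4): truth gives 0; bid 19 gives 8 > 0. Violating.
Others bid (4, 4, 4, 4): truth gives 11; no alternative beats it.
Others bid (4, 4, 4, 17): truth gives 8; no alternative beats it.
(Checking all 625 profiles: 43 have a profitable deviation, 582 do not.)

43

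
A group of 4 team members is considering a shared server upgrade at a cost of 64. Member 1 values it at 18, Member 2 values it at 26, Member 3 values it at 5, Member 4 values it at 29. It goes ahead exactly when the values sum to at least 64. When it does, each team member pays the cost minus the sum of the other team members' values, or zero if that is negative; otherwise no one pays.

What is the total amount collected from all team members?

31

Total value 78 ≥ cost 64, so it is built.
Member 1: others sum to 60; max(0, 64 - 60) = 4.
Member 2: others sum to 52; max(0, 64 - 52) = 12.
Member 3: others sum to 73; max(0, 64 - 73) = 0.
Member 4: others sum to 49; max(0, 64 - 49) = 15.
Total collected = 4 + 12 + 0 + 15 = 31.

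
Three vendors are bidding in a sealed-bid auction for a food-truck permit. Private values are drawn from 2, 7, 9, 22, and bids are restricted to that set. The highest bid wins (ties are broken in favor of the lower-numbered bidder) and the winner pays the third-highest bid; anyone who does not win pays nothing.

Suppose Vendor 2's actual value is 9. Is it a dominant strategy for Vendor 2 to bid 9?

No

Consider the case where Vendor 1 bids 2 and Vendor 3 bids 22.
Truthful bid 9: loses, pays 0, utility 0.
Bid 22 instead: wins, pays 2, utility 9 - 2 = 7.
Since 7 > 0, bidding 22 is strictly better here, so truthful bidding is not dominant.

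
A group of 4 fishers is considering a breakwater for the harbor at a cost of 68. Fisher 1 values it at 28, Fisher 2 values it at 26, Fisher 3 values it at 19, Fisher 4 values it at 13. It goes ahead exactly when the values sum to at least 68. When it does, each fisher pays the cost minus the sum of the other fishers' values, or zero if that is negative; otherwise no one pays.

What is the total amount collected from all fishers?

19

Total value 86 ≥ cost 68, so it is built.
Fisher 1: others sum to 58; max(0, 68 - 58) = 10.
Fisher 2: others sum to 60; max(0, 68 - 60) = 8.
Fisher 3: others sum to 67; max(0, 68 - 67) = 1.
Fisher 4: others sum to 73; max(0, 68 - 73) = 0.
Total collected = 10 + 8 + 1 + 0 = 19.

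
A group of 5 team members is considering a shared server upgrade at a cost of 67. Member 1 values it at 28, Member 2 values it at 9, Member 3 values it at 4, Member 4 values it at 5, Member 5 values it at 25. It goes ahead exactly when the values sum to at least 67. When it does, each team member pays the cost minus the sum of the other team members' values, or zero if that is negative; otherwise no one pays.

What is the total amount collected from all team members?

51

Total value 71 ≥ cost 67, so it is built.
Member 1: others sum to 43; max(0, 67 - 43) = 24.
Member 2: others sum to 62; max(0, 67 - 62) = 5.
Member 3: others sum to 67; max(0, 67 - 67) = 0.
Member 4: others sum to 66; max(0, 67 - 66) = 1.
Member 5: others sum to 46; max(0, 67 - 46) = 21.
Total collected = 24 + 5 + 0 + 1 + 21 = 51.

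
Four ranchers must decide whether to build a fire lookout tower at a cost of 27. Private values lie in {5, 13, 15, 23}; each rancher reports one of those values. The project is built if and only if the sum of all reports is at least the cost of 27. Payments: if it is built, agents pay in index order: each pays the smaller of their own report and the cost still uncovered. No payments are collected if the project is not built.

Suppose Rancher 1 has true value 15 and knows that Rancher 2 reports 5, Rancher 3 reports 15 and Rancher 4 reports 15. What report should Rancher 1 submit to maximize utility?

5

Report 5: project built, pays 5, utility 15 - 5 = 10.
Report 13: project built, pays 13, utility 15 - 13 = 2.
Report 15: project built, pays 15, utility 15 - 15 = 0.
Report 23: project built, pays 23, utility 15 - 23 = -8.
The best choice is 5 with utility 10.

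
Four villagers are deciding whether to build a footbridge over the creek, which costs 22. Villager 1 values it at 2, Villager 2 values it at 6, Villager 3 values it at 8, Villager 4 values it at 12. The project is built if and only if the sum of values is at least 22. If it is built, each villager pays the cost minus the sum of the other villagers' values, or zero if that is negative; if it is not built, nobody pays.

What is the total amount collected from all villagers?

Total value 28 ≥ cost 22, so it is built.
Villager 1: others sum to 26; max(0, 22 - 26) = 0.
Villager 2: others sum to 22; max(0, 22 - 22) = 0.
Villager 3: others sum to 20; max(0, 22 - 20) = 2.
Villager 4: others sum to 16; max(0, 22 - 16) = 6.
Total collected = 0 + 0 + 2 + 6 = 8.

8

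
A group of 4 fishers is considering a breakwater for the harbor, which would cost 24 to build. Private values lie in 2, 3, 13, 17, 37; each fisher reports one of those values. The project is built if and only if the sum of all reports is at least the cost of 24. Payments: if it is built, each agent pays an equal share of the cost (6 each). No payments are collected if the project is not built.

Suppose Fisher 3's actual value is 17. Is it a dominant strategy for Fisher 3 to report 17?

Consider the case where Fisher 1 reports 2, Fisher 2 reports 2 and Fisher 4 reports 2.
Truthful report 17: project not built, utility 0.
Report 37 instead: project built, pays 6, utility 17 - 6 = 11.
Since 11 > 0, reporting 37 is strictly better here, so truthful reporting is not dominant.

No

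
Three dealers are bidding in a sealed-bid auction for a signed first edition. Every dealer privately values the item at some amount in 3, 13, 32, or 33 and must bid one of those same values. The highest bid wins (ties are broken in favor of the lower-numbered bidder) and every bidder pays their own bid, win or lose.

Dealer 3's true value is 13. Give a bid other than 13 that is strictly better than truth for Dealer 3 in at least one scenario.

Suppose Dealer 1 bids 3 and Dealer 2 bids 13.
Bid 13: loses but pays 13, utility -13.
Bid 3: loses but pays 3, utility -3.
So bidding 3 beats truth here (-3 > -13).

3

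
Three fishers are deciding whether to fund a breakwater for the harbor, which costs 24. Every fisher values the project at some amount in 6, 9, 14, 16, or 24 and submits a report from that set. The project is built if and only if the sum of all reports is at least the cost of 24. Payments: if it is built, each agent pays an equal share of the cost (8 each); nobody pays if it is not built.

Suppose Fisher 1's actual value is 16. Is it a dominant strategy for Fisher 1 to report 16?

Check each profile of the others' reports and compare truth against every alternative report.
Others report (6, 6): truth gives 8, best alternative gives 8.
Others report (6, 9): truth gives 8, best alternative gives 8.
Others report (6, 14): truth gives 8, best alternative gives 8.
Others report (6, 16): truth gives 8, best alternative gives 8.
Others report (6, 24): truth gives 8, best alternative gives 8.
Others report (9, 6): truth gives 8, best alternative gives 8.
(Remaining 19 profiles checked similarly; truth is weakly best in each.)
In every case the truthful report is at least as good as any alternative, so it is a dominant strategy.

Yes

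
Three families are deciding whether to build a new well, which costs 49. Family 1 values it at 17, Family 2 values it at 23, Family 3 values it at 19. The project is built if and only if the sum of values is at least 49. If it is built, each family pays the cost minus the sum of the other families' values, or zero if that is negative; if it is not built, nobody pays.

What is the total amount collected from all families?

Total value 59 ≥ cost 49, so it is built.
Family 1: others sum to 42; max(0, 49 - 42) = 7.
Family 2: others sum to 36; max(0, 49 - 36) = 13.
Family 3: others sum to 40; max(0, 49 - 40) = 9.
Total collected = 7 + 13 + 9 = 29.

29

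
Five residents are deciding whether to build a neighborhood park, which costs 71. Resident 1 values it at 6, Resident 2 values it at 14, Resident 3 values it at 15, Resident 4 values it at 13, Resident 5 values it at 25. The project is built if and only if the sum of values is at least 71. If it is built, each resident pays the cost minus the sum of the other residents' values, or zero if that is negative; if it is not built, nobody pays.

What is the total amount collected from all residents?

63

Total value 73 ≥ cost 71, so it is built.
Resident 1: others sum to 67; max(0, 71 - 67) = 4.
Resident 2: others sum to 59; max(0, 71 - 59) = 12.
Resident 3: others sum to 58; max(0, 71 - 58) = 13.
Resident 4: others sum to 60; max(0, 71 - 60) = 11.
Resident 5: others sum to 48; max(0, 71 - 48) = 23.
Total collected = 4 + 12 + 13 + 11 + 23 = 63.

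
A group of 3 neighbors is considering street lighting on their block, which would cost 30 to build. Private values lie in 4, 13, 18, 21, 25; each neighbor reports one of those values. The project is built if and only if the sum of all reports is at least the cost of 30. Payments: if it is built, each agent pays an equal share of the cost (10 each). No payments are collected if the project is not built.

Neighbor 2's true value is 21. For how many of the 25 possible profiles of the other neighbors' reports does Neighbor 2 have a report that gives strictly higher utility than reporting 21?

1

Others report (4, 4): truth gives 0; report 25 gives 11 > 0. Violating.
Others report (4, 13): truth gives 11; no alternative beats it.
Others report (4, 18): truth gives 11; no alternative beats it.
(Checking all 25 profiles: 1 has a profitable deviation, 24 do not.)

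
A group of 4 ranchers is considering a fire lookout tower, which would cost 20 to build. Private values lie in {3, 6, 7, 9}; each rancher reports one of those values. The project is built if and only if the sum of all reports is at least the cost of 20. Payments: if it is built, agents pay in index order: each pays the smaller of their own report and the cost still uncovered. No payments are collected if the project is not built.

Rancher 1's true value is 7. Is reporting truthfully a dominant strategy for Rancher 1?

No

Consider the case where Rancher 2 reports 3, Rancher 3 reports 3 and Rancher 4 reports 9.
Truthful report 7: project built, pays 7, utility 7 - 7 = 0.
Report 6 instead: project built, pays 6, utility 7 - 6 = 1.
Since 1 > 0, reporting 6 is strictly better here, so truthful reporting is not dominant.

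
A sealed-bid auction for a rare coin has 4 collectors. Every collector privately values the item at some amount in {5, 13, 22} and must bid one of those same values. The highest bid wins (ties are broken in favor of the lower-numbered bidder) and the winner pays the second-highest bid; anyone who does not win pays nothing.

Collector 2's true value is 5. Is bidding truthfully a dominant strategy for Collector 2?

Check each profile of the others' bids and compare truth against every alternative bid.
Others bid (5, 5, 13): truth gives 0, best alternative gives -8.
Others bid (5, 13, 5): truth gives 0, best alternative gives -8.
Others bid (5, 13, 13): truth gives 0, best alternative gives -8.
Others bid (5, 5, 5): truth gives 0, best alternative gives 0.
Others bid (5, 5, 22): truth gives 0, best alternative gives 0.
Others bid (5, 13, 22): truth gives 0, best alternative gives 0.
(Remaining 21 profiles checked similarly; truth is weakly best in each.)
In every case the truthful bid is at least as good as any alternative, so it is a dominant strategy.

Yes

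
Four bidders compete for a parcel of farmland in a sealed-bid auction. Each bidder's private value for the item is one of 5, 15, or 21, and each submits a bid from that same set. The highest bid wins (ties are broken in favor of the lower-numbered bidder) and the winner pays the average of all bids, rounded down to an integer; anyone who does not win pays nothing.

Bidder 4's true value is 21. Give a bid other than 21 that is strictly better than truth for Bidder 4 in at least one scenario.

Suppose Bidder 1 bids 5, Bidder 2 bids 5 and Bidder 3 bids 5.
Bid 21: wins, pays 9, utility 21 - 9 = 12.
Bid 15: wins, pays 7, utility 21 - 7 = 14.
So bidding 15 beats truth here (14 > 12).

15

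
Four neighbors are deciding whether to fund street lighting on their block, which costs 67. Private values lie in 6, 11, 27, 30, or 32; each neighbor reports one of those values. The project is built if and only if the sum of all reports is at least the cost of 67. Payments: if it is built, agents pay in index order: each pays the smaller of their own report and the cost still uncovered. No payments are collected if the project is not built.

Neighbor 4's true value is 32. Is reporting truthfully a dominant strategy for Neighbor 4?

Yes

Check each profile of the others' reports and compare truth against every alternative report.
Others report (6, 30, 32): truth gives 32, best alternative gives 32.
Others report (6, 32, 30): truth gives 32, best alternative gives 32.
Others report (6, 32, 32): truth gives 32, best alternative gives 32.
Others report (11, 27, 30): truth gives 32, best alternative gives 32.
Others report (11, 27, 32): truth gives 32, best alternative gives 32.
Others report (11, 30, 27): truth gives 32, best alternative gives 32.
(Remaining 119 profiles checked similarly; truth is weakly best in each.)
In every case the truthful report is at least as good as any alternative, so it is a dominant strategy.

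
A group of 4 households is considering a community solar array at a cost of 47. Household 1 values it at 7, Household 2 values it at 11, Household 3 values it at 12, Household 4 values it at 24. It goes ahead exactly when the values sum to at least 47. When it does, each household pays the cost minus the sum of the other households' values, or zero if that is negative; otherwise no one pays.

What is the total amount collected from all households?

Total value 54 ≥ cost 47, so it is built.
Household 1: others sum to 47; max(0, 47 - 47) = 0.
Household 2: others sum to 43; max(0, 47 - 43) = 4.
Household 3: others sum to 42; max(0, 47 - 42) = 5.
Household 4: others sum to 30; max(0, 47 - 30) = 17.
Total collected = 0 + 4 + 5 + 17 = 26.

26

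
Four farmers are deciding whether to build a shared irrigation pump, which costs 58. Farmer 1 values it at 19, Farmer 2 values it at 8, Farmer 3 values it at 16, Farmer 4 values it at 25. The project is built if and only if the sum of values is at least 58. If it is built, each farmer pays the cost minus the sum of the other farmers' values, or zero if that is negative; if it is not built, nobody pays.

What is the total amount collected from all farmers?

Total value 68 ≥ cost 58, so it is built.
Farmer 1: others sum to 49; max(0, 58 - 49) = 9.
Farmer 2: others sum to 60; max(0, 58 - 60) = 0.
Farmer 3: others sum to 52; max(0, 58 - 52) = 6.
Farmer 4: others sum to 43; max(0, 58 - 43) = 15.
Total collected = 9 + 0 + 6 + 15 = 30.

30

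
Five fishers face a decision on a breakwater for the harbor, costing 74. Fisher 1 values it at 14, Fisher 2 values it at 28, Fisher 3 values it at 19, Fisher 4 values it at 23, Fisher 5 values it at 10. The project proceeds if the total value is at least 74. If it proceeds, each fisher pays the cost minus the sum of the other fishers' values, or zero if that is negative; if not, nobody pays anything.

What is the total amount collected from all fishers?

11

Total value 94 ≥ cost 74, so it is built.
Fisher 1: others sum to 80; max(0, 74 - 80) = 0.
Fisher 2: others sum to 66; max(0, 74 - 66) = 8.
Fisher 3: others sum to 75; max(0, 74 - 75) = 0.
Fisher 4: others sum to 71; max(0, 74 - 71) = 3.
Fisher 5: others sum to 84; max(0, 74 - 84) = 0.
Total collected = 0 + 8 + 0 + 3 + 0 = 11.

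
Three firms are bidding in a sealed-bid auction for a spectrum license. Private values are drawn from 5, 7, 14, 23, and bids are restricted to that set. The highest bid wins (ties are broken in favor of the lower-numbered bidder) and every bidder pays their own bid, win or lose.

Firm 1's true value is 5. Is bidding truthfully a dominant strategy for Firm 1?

No

Consider the case where Firm 2 bids 5 and Firm 3 bids 7.
Truthful bid 5: loses but pays 5, utility -5.
Bid 7 instead: wins, pays 7, utility 5 - 7 = -2.
Since -2 > -5, bidding 7 is strictly better here, so truthful bidding is not dominant.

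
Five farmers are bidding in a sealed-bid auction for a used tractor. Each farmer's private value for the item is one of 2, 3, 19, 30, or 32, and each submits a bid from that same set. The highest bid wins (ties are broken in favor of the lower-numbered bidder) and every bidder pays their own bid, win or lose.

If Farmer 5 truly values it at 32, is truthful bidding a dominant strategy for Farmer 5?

Consider the case where Farmer 1 bids 2, Farmer 2 bids 2, Farmer 3 bids 2 and Farmer 4 bids 2.
Truthful bid 32: wins, pays 32, utility 32 - 32 = 0.
Bid 3 instead: wins, pays 3, utility 32 - 3 = 29.
Since 29 > 0, bidding 3 is strictly better here, so truthful bidding is not dominant.

No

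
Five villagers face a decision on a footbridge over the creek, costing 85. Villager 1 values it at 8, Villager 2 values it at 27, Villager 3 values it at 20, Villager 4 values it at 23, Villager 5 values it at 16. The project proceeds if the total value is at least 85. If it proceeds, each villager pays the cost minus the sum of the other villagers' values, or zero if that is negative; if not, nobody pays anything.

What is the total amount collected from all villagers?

50

Total value 94 ≥ cost 85, so it is built.
Villager 1: others sum to 86; max(0, 85 - 86) = 0.
Villager 2: others sum to 67; max(0, 85 - 67) = 18.
Villager 3: others sum to 74; max(0, 85 - 74) = 11.
Villager 4: others sum to 71; max(0, 85 - 71) = 14.
Villager 5: others sum to 78; max(0, 85 - 78) = 7.
Total collected = 0 + 18 + 11 + 14 + 7 = 50.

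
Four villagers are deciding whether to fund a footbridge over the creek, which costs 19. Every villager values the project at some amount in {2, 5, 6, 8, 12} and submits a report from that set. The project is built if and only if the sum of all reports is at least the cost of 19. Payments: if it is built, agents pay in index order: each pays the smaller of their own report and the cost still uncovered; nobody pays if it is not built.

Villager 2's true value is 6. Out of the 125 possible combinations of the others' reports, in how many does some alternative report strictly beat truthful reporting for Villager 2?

Others report (2, 2, 12): truth gives 0; report 5 gives 1 > 0. Violating.
Others report (2, 5, 8): truth gives 0; report 5 gives 1 > 0. Violating.
Others report (2, 5, 12): truth gives 0; report 2 gives 4 > 0. Violating.
Others report (2, 6, 6): truth gives 0; report 5 gives 1 > 0. Violating.
Others report (2, 2, 2): truth gives 0; no alternative beats it.
Others report (2, 2, 5): truth gives 0; no alternative beats it.
(Checking all 125 profiles: 106 have a profitable deviation, 19 do not.)

106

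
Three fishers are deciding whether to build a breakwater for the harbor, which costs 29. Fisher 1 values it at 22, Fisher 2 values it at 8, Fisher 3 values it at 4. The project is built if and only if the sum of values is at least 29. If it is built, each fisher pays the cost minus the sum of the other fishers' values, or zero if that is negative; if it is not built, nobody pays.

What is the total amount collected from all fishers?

Total value 34 ≥ cost 29, so it is built.
Fisher 1: others sum to 12; max(0, 29 - 12) = 17.
Fisher 2: others sum to 26; max(0, 29 - 26) = 3.
Fisher 3: others sum to 30; max(0, 29 - 30) = 0.
Total collected = 17 + 3 + 0 = 20.

20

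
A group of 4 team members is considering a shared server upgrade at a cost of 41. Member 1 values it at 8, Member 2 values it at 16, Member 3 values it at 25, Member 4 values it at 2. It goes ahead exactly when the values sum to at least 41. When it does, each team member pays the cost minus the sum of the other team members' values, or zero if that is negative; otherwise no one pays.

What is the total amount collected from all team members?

21

Total value 51 ≥ cost 41, so it is built.
Member 1: others sum to 43; max(0, 41 - 43) = 0.
Member 2: others sum to 35; max(0, 41 - 35) = 6.
Member 3: others sum to 26; max(0, 41 - 26) = 15.
Member 4: others sum to 49; max(0, 41 - 49) = 0.
Total collected = 0 + 6 + 15 + 0 = 21.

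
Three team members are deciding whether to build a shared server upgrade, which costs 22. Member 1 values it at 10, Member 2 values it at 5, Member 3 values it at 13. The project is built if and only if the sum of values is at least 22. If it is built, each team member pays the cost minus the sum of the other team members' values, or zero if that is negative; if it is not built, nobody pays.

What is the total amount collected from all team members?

Total value 28 ≥ cost 22, so it is built.
Member 1: others sum to 18; max(0, 22 - 18) = 4.
Member 2: others sum to 23; max(0, 22 - 23) = 0.
Member 3: others sum to 15; max(0, 22 - 15) = 7.
Total collected = 4 + 0 + 7 = 11.

11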